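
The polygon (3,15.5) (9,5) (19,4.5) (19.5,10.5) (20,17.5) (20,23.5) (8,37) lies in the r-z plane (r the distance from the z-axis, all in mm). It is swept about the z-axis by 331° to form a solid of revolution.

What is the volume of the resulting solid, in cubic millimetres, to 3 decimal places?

Volume = 25867.418 mm³

Profile (r,z), 7 vertices: (3,15.5) (9,5) (19,4.5) (19.5,10.5) (20,17.5) (20,23.5) (8,37)
edge 0: (3,15.5)→(9,5)  cross = 3·5 − 9·15.5 = -124.5000; (r_i+r_j)·cross = 12·-124.5000 = -1494.0000
edge 1: (9,5)→(19,4.5)  cross = 9·4.5 − 19·5 = -54.5000; (r_i+r_j)·cross = 28·-54.5000 = -1526.0000
edge 2: (19,4.5)→(19.5,10.5)  cross = 19·10.5 − 19.5·4.5 = 111.7500; (r_i+r_j)·cross = 38.5·111.7500 = 4302.3750
edge 3: (19.5,10.5)→(20,17.5)  cross = 19.5·17.5 − 20·10.5 = 131.2500; (r_i+r_j)·cross = 39.5·131.2500 = 5184.3750
edge 4: (20,17.5)→(20,23.5)  cross = 20·23.5 − 20·17.5 = 120.0000; (r_i+r_j)·cross = 40·120.0000 = 4800.0000
edge 5: (20,23.5)→(8,37)  cross = 20·37 − 8·23.5 = 552.0000; (r_i+r_j)·cross = 28·552.0000 = 15456.0000
edge 6: (8,37)→(3,15.5)  cross = 8·15.5 − 3·37 = 13.0000; (r_i+r_j)·cross = 11·13.0000 = 143.0000
Σcross = 749.0000 → A = |Σcross|/2 = 374.5000 mm²
Σ(r_i+r_j)·cross = 26865.7500 → first moment M = |Σ|/6 = 4477.6250
R_c = M/A = 4477.6250/374.5000 = 11.9563 mm
θ = 331° = 5.777040 rad
V = θ·R_c·A = 5.777040·11.9563·374.5000 = 25867.418 mm³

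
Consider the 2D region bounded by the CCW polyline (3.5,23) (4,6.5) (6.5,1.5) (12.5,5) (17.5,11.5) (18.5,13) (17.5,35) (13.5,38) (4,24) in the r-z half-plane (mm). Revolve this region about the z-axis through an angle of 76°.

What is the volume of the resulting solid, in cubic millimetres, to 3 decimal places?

Volume = 5689.864 mm³

Profile (r,z), 9 vertices: (3.5,23) (4,6.5) (6.5,1.5) (12.5,5) (17.5,11.5) (18.5,13) (17.5,35) (13.5,38) (4,24)
edge 0: (3.5,23)→(4,6.5)  cross = 3.5·6.5 − 4·23 = -69.2500; (r_i+r_j)·cross = 7.5·-69.2500 = -519.3750
edge 1: (4,6.5)→(6.5,1.5)  cross = 4·1.5 − 6.5·6.5 = -36.2500; (r_i+r_j)·cross = 10.5·-36.2500 = -380.6250
edge 2: (6.5,1.5)→(12.5,5)  cross = 6.5·5 − 12.5·1.5 = 13.7500; (r_i+r_j)·cross = 19·13.7500 = 261.2500
edge 3: (12.5,5)→(17.5,11.5)  cross = 12.5·11.5 − 17.5·5 = 56.2500; (r_i+r_j)·cross = 30·56.2500 = 1687.5000
edge 4: (17.5,11.5)→(18.5,13)  cross = 17.5·13 − 18.5·11.5 = 14.7500; (r_i+r_j)·cross = 36·14.7500 = 531.0000
edge 5: (18.5,13)→(17.5,35)  cross = 18.5·35 − 17.5·13 = 420.0000; (r_i+r_j)·cross = 36·420.0000 = 15120.0000
edge 6: (17.5,35)→(13.5,38)  cross = 17.5·38 − 13.5·35 = 192.5000; (r_i+r_j)·cross = 31·192.5000 = 5967.5000
edge 7: (13.5,38)→(4,24)  cross = 13.5·24 − 4·38 = 172.0000; (r_i+r_j)·cross = 17.5·172.0000 = 3010.0000
edge 8: (4,24)→(3.5,23)  cross = 4·23 − 3.5·24 = 8.0000; (r_i+r_j)·cross = 7.5·8.0000 = 60.0000
Σcross = 771.7500 → A = |Σcross|/2 = 385.8750 mm²
Σ(r_i+r_j)·cross = 25737.2500 → first moment M = |Σ|/6 = 4289.5417
R_c = M/A = 4289.5417/385.8750 = 11.1164 mm
θ = 76° = 1.326450 rad
V = θ·R_c·A = 1.326450·11.1164·385.8750 = 5689.864 mm³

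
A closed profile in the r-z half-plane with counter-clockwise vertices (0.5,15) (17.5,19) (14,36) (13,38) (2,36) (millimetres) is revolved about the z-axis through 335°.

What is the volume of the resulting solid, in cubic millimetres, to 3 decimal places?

Volume = 14178.619 mm³

Profile (r,z), 5 vertices: (0.5,15) (17.5,19) (14,36) (13,38) (2,36)
edge 0: (0.5,15)→(17.5,19)  cross = 0.5·19 − 17.5·15 = -253.0000; (r_i+r_j)·cross = 18·-253.0000 = -4554.0000
edge 1: (17.5,19)→(14,36)  cross = 17.5·36 − 14·19 = 364.0000; (r_i+r_j)·cross = 31.5·364.0000 = 11466.0000
edge 2: (14,36)→(13,38)  cross = 14·38 − 13·36 = 64.0000; (r_i+r_j)·cross = 27·64.0000 = 1728.0000
edge 3: (13,38)→(2,36)  cross = 13·36 − 2·38 = 392.0000; (r_i+r_j)·cross = 15·392.0000 = 5880.0000
edge 4: (2,36)→(0.5,15)  cross = 2·15 − 0.5·36 = 12.0000; (r_i+r_j)·cross = 2.5·12.0000 = 30.0000
Σcross = 579.0000 → A = |Σcross|/2 = 289.5000 mm²
Σ(r_i+r_j)·cross = 14550.0000 → first moment M = |Σ|/6 = 2425.0000
R_c = M/A = 2425.0000/289.5000 = 8.3765 mm
θ = 335° = 5.846853 rad
V = θ·R_c·A = 5.846853·8.3765·289.5000 = 14178.619 mm³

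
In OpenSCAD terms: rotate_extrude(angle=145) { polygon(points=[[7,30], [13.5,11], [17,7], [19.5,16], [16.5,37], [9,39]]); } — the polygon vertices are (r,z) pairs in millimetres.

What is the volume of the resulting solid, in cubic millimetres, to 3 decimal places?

Volume = 8326.199 mm³

Profile (r,z), 6 vertices: (7,30) (13.5,11) (17,7) (19.5,16) (16.5,37) (9,39)
edge 0: (7,30)→(13.5,11)  cross = 7·11 − 13.5·30 = -328.0000; (r_i+r_j)·cross = 20.5·-328.0000 = -6724.0000
edge 1: (13.5,11)→(17,7)  cross = 13.5·7 − 17·11 = -92.5000; (r_i+r_j)·cross = 30.5·-92.5000 = -2821.2500
edge 2: (17,7)→(19.5,16)  cross = 17·16 − 19.5·7 = 135.5000; (r_i+r_j)·cross = 36.5·135.5000 = 4945.7500
edge 3: (19.5,16)→(16.5,37)  cross = 19.5·37 − 16.5·16 = 457.5000; (r_i+r_j)·cross = 36·457.5000 = 16470.0000
edge 4: (16.5,37)→(9,39)  cross = 16.5·39 − 9·37 = 310.5000; (r_i+r_j)·cross = 25.5·310.5000 = 7917.7500
edge 5: (9,39)→(7,30)  cross = 9·30 − 7·39 = -3.0000; (r_i+r_j)·cross = 16·-3.0000 = -48.0000
Σcross = 480.0000 → A = |Σcross|/2 = 240.0000 mm²
Σ(r_i+r_j)·cross = 19740.2500 → first moment M = |Σ|/6 = 3290.0417
R_c = M/A = 3290.0417/240.0000 = 13.7085 mm
θ = 145° = 2.530727 rad
V = θ·R_c·A = 2.530727·13.7085·240.0000 = 8326.199 mm³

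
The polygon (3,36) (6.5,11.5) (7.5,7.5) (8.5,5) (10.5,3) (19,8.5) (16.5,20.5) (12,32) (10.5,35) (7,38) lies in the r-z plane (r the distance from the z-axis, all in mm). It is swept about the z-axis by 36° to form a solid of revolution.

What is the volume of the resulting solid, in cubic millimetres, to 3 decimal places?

Volume = 2141.362 mm³

Profile (r,z), 10 vertices: (3,36) (6.5,11.5) (7.5,7.5) (8.5,5) (10.5,3) (19,8.5) (16.5,20.5) (12,32) (10.5,35) (7,38)
edge 0: (3,36)→(6.5,11.5)  cross = 3·11.5 − 6.5·36 = -199.5000; (r_i+r_j)·cross = 9.5·-199.5000 = -1895.2500
edge 1: (6.5,11.5)→(7.5,7.5)  cross = 6.5·7.5 − 7.5·11.5 = -37.5000; (r_i+r_j)·cross = 14·-37.5000 = -525.0000
edge 2: (7.5,7.5)→(8.5,5)  cross = 7.5·5 − 8.5·7.5 = -26.2500; (r_i+r_j)·cross = 16·-26.2500 = -420.0000
edge 3: (8.5,5)→(10.5,3)  cross = 8.5·3 − 10.5·5 = -27.0000; (r_i+r_j)·cross = 19·-27.0000 = -513.0000
edge 4: (10.5,3)→(19,8.5)  cross = 10.5·8.5 − 19·3 = 32.2500; (r_i+r_j)·cross = 29.5·32.2500 = 951.3750
edge 5: (19,8.5)→(16.5,20.5)  cross = 19·20.5 − 16.5·8.5 = 249.2500; (r_i+r_j)·cross = 35.5·249.2500 = 8848.3750
edge 6: (16.5,20.5)→(12,32)  cross = 16.5·32 − 12·20.5 = 282.0000; (r_i+r_j)·cross = 28.5·282.0000 = 8037.0000
edge 7: (12,32)→(10.5,35)  cross = 12·35 − 10.5·32 = 84.0000; (r_i+r_j)·cross = 22.5·84.0000 = 1890.0000
edge 8: (10.5,35)→(7,38)  cross = 10.5·38 − 7·35 = 154.0000; (r_i+r_j)·cross = 17.5·154.0000 = 2695.0000
edge 9: (7,38)→(3,36)  cross = 7·36 − 3·38 = 138.0000; (r_i+r_j)·cross = 10·138.0000 = 1380.0000
Σcross = 649.2500 → A = |Σcross|/2 = 324.6250 mm²
Σ(r_i+r_j)·cross = 20448.5000 → first moment M = |Σ|/6 = 3408.0833
R_c = M/A = 3408.0833/324.6250 = 10.4985 mm
θ = 36° = 0.628319 rad
V = θ·R_c·A = 0.628319·10.4985·324.6250 = 2141.362 mm³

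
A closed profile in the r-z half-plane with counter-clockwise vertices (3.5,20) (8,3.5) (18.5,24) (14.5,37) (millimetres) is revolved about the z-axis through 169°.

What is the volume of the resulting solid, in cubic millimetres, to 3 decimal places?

Profile (r,z), 4 vertices: (3.5,20) (8,3.5) (18.5,24) (14.5,37)
edge 0: (3.5,20)→(8,3.5)  cross = 3.5·3.5 − 8·20 = -147.7500; (r_i+r_j)·cross = 11.5·-147.7500 = -1699.1250
edge 1: (8,3.5)→(18.5,24)  cross = 8·24 − 18.5·3.5 = 127.2500; (r_i+r_j)·cross = 26.5·127.2500 = 3372.1250
edge 2: (18.5,24)→(14.5,37)  cross = 18.5·37 − 14.5·24 = 336.5000; (r_i+r_j)·cross = 33·336.5000 = 11104.5000
edge 3: (14.5,37)→(3.5,20)  cross = 14.5·20 − 3.5·37 = 160.5000; (r_i+r_j)·cross = 18·160.5000 = 2889.0000
Σcross = 476.5000 → A = |Σcross|/2 = 238.2500 mm²
Σ(r_i+r_j)·cross = 15666.5000 → first moment M = |Σ|/6 = 2611.0833
R_c = M/A = 2611.0833/238.2500 = 10.9594 mm
θ = 169° = 2.949606 rad
V = θ·R_c·A = 2.949606·10.9594·238.2500 = 7701.668 mm³

Volume = 7701.668 mm³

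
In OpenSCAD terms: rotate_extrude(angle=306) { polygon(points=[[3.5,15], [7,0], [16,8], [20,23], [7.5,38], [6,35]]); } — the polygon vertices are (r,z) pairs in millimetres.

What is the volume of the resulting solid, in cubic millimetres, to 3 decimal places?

Volume = 21351.036 mm³

Profile (r,z), 6 vertices: (3.5,15) (7,0) (16,8) (20,23) (7.5,38) (6,35)
edge 0: (3.5,15)→(7,0)  cross = 3.5·0 − 7·15 = -105.0000; (r_i+r_j)·cross = 10.5·-105.0000 = -1102.5000
edge 1: (7,0)→(16,8)  cross = 7·8 − 16·0 = 56.0000; (r_i+r_j)·cross = 23·56.0000 = 1288.0000
edge 2: (16,8)→(20,23)  cross = 16·23 − 20·8 = 208.0000; (r_i+r_j)·cross = 36·208.0000 = 7488.0000
edge 3: (20,23)→(7.5,38)  cross = 20·38 − 7.5·23 = 587.5000; (r_i+r_j)·cross = 27.5·587.5000 = 16156.2500
edge 4: (7.5,38)→(6,35)  cross = 7.5·35 − 6·38 = 34.5000; (r_i+r_j)·cross = 13.5·34.5000 = 465.7500
edge 5: (6,35)→(3.5,15)  cross = 6·15 − 3.5·35 = -32.5000; (r_i+r_j)·cross = 9.5·-32.5000 = -308.7500
Σcross = 748.5000 → A = |Σcross|/2 = 374.2500 mm²
Σ(r_i+r_j)·cross = 23986.7500 → first moment M = |Σ|/6 = 3997.7917
R_c = M/A = 3997.7917/374.2500 = 10.6821 mm
θ = 306° = 5.340708 rad
V = θ·R_c·A = 5.340708·10.6821·374.2500 = 21351.036 mm³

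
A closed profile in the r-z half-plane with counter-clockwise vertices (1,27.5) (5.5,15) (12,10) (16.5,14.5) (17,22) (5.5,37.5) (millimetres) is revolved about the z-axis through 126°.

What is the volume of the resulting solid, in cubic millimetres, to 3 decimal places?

Volume = 4928.491 mm³

Profile (r,z), 6 vertices: (1,27.5) (5.5,15) (12,10) (16.5,14.5) (17,22) (5.5,37.5)
edge 0: (1,27.5)→(5.5,15)  cross = 1·15 − 5.5·27.5 = -136.2500; (r_i+r_j)·cross = 6.5·-136.2500 = -885.6250
edge 1: (5.5,15)→(12,10)  cross = 5.5·10 − 12·15 = -125.0000; (r_i+r_j)·cross = 17.5·-125.0000 = -2187.5000
edge 2: (12,10)→(16.5,14.5)  cross = 12·14.5 − 16.5·10 = 9.0000; (r_i+r_j)·cross = 28.5·9.0000 = 256.5000
edge 3: (16.5,14.5)→(17,22)  cross = 16.5·22 − 17·14.5 = 116.5000; (r_i+r_j)·cross = 33.5·116.5000 = 3902.7500
edge 4: (17,22)→(5.5,37.5)  cross = 17·37.5 − 5.5·22 = 516.5000; (r_i+r_j)·cross = 22.5·516.5000 = 11621.2500
edge 5: (5.5,37.5)→(1,27.5)  cross = 5.5·27.5 − 1·37.5 = 113.7500; (r_i+r_j)·cross = 6.5·113.7500 = 739.3750
Σcross = 494.5000 → A = |Σcross|/2 = 247.2500 mm²
Σ(r_i+r_j)·cross = 13446.7500 → first moment M = |Σ|/6 = 2241.1250
R_c = M/A = 2241.1250/247.2500 = 9.0642 mm
θ = 126° = 2.199115 rad
V = θ·R_c·A = 2.199115·9.0642·247.2500 = 4928.491 mm³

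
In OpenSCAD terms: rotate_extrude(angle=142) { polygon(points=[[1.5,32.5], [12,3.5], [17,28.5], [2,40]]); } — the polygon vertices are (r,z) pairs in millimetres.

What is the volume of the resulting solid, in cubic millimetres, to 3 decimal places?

Profile (r,z), 4 vertices: (1.5,32.5) (12,3.5) (17,28.5) (2,40)
edge 0: (1.5,32.5)→(12,3.5)  cross = 1.5·3.5 − 12·32.5 = -384.7500; (r_i+r_j)·cross = 13.5·-384.7500 = -5194.1250
edge 1: (12,3.5)→(17,28.5)  cross = 12·28.5 − 17·3.5 = 282.5000; (r_i+r_j)·cross = 29·282.5000 = 8192.5000
edge 2: (17,28.5)→(2,40)  cross = 17·40 − 2·28.5 = 623.0000; (r_i+r_j)·cross = 19·623.0000 = 11837.0000
edge 3: (2,40)→(1.5,32.5)  cross = 2·32.5 − 1.5·40 = 5.0000; (r_i+r_j)·cross = 3.5·5.0000 = 17.5000
Σcross = 525.7500 → A = |Σcross|/2 = 262.8750 mm²
Σ(r_i+r_j)·cross = 14852.8750 → first moment M = |Σ|/6 = 2475.4792
R_c = M/A = 2475.4792/262.8750 = 9.4169 mm
θ = 142° = 2.478368 rad
V = θ·R_c·A = 2.478368·9.4169·262.8750 = 6135.147 mm³

Volume = 6135.147 mm³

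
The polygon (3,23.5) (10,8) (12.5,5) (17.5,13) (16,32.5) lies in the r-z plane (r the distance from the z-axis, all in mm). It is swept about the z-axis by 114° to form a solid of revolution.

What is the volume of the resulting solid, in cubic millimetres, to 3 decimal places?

Volume = 5225.758 mm³

Profile (r,z), 5 vertices: (3,23.5) (10,8) (12.5,5) (17.5,13) (16,32.5)
edge 0: (3,23.5)→(10,8)  cross = 3·8 − 10·23.5 = -211.0000; (r_i+r_j)·cross = 13·-211.0000 = -2743.0000
edge 1: (10,8)→(12.5,5)  cross = 10·5 − 12.5·8 = -50.0000; (r_i+r_j)·cross = 22.5·-50.0000 = -1125.0000
edge 2: (12.5,5)→(17.5,13)  cross = 12.5·13 − 17.5·5 = 75.0000; (r_i+r_j)·cross = 30·75.0000 = 2250.0000
edge 3: (17.5,13)→(16,32.5)  cross = 17.5·32.5 − 16·13 = 360.7500; (r_i+r_j)·cross = 33.5·360.7500 = 12085.1250
edge 4: (16,32.5)→(3,23.5)  cross = 16·23.5 − 3·32.5 = 278.5000; (r_i+r_j)·cross = 19·278.5000 = 5291.5000
Σcross = 453.2500 → A = |Σcross|/2 = 226.6250 mm²
Σ(r_i+r_j)·cross = 15758.6250 → first moment M = |Σ|/6 = 2626.4375
R_c = M/A = 2626.4375/226.6250 = 11.5894 mm
θ = 114° = 1.989675 rad
V = θ·R_c·A = 1.989675·11.5894·226.6250 = 5225.758 mm³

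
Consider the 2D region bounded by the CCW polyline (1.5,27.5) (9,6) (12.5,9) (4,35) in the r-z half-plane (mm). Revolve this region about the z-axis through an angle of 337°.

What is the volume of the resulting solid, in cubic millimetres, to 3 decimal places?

Volume = 4475.774 mm³

Profile (r,z), 4 vertices: (1.5,27.5) (9,6) (12.5,9) (4,35)
edge 0: (1.5,27.5)→(9,6)  cross = 1.5·6 − 9·27.5 = -238.5000; (r_i+r_j)·cross = 10.5·-238.5000 = -2504.2500
edge 1: (9,6)→(12.5,9)  cross = 9·9 − 12.5·6 = 6.0000; (r_i+r_j)·cross = 21.5·6.0000 = 129.0000
edge 2: (12.5,9)→(4,35)  cross = 12.5·35 − 4·9 = 401.5000; (r_i+r_j)·cross = 16.5·401.5000 = 6624.7500
edge 3: (4,35)→(1.5,27.5)  cross = 4·27.5 − 1.5·35 = 57.5000; (r_i+r_j)·cross = 5.5·57.5000 = 316.2500
Σcross = 226.5000 → A = |Σcross|/2 = 113.2500 mm²
Σ(r_i+r_j)·cross = 4565.7500 → first moment M = |Σ|/6 = 760.9583
R_c = M/A = 760.9583/113.2500 = 6.7193 mm
θ = 337° = 5.881760 rad
V = θ·R_c·A = 5.881760·6.7193·113.2500 = 4475.774 mm³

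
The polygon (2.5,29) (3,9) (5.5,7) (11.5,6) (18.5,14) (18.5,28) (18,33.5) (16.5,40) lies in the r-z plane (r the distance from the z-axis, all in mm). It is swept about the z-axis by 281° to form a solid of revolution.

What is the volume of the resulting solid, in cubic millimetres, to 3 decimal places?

Volume = 21959.340 mm³

Profile (r,z), 8 vertices: (2.5,29) (3,9) (5.5,7) (11.5,6) (18.5,14) (18.5,28) (18,33.5) (16.5,40)
edge 0: (2.5,29)→(3,9)  cross = 2.5·9 − 3·29 = -64.5000; (r_i+r_j)·cross = 5.5·-64.5000 = -354.7500
edge 1: (3,9)→(5.5,7)  cross = 3·7 − 5.5·9 = -28.5000; (r_i+r_j)·cross = 8.5·-28.5000 = -242.2500
edge 2: (5.5,7)→(11.5,6)  cross = 5.5·6 − 11.5·7 = -47.5000; (r_i+r_j)·cross = 17·-47.5000 = -807.5000
edge 3: (11.5,6)→(18.5,14)  cross = 11.5·14 − 18.5·6 = 50.0000; (r_i+r_j)·cross = 30·50.0000 = 1500.0000
edge 4: (18.5,14)→(18.5,28)  cross = 18.5·28 − 18.5·14 = 259.0000; (r_i+r_j)·cross = 37·259.0000 = 9583.0000
edge 5: (18.5,28)→(18,33.5)  cross = 18.5·33.5 − 18·28 = 115.7500; (r_i+r_j)·cross = 36.5·115.7500 = 4224.8750
edge 6: (18,33.5)→(16.5,40)  cross = 18·40 − 16.5·33.5 = 167.2500; (r_i+r_j)·cross = 34.5·167.2500 = 5770.1250
edge 7: (16.5,40)→(2.5,29)  cross = 16.5·29 − 2.5·40 = 378.5000; (r_i+r_j)·cross = 19·378.5000 = 7191.5000
Σcross = 830.0000 → A = |Σcross|/2 = 415.0000 mm²
Σ(r_i+r_j)·cross = 26865.0000 → first moment M = |Σ|/6 = 4477.5000
R_c = M/A = 4477.5000/415.0000 = 10.7892 mm
θ = 281° = 4.904375 rad
V = θ·R_c·A = 4.904375·10.7892·415.0000 = 21959.340 mm³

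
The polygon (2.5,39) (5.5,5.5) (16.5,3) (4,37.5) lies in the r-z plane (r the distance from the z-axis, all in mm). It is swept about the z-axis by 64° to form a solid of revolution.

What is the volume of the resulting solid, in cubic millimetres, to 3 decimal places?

Profile (r,z), 4 vertices: (2.5,39) (5.5,5.5) (16.5,3) (4,37.5)
edge 0: (2.5,39)→(5.5,5.5)  cross = 2.5·5.5 − 5.5·39 = -200.7500; (r_i+r_j)·cross = 8·-200.7500 = -1606.0000
edge 1: (5.5,5.5)→(16.5,3)  cross = 5.5·3 − 16.5·5.5 = -74.2500; (r_i+r_j)·cross = 22·-74.2500 = -1633.5000
edge 2: (16.5,3)→(4,37.5)  cross = 16.5·37.5 − 4·3 = 606.7500; (r_i+r_j)·cross = 20.5·606.7500 = 12438.3750
edge 3: (4,37.5)→(2.5,39)  cross = 4·39 − 2.5·37.5 = 62.2500; (r_i+r_j)·cross = 6.5·62.2500 = 404.6250
Σcross = 394.0000 → A = |Σcross|/2 = 197.0000 mm²
Σ(r_i+r_j)·cross = 9603.5000 → first moment M = |Σ|/6 = 1600.5833
R_c = M/A = 1600.5833/197.0000 = 8.1248 mm
θ = 64° = 1.117011 rad
V = θ·R_c·A = 1.117011·8.1248·197.0000 = 1787.869 mm³

Volume = 1787.869 mm³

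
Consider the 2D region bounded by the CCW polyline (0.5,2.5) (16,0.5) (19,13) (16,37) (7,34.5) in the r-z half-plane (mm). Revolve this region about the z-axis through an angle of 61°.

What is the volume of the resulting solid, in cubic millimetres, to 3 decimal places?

Profile (r,z), 5 vertices: (0.5,2.5) (16,0.5) (19,13) (16,37) (7,34.5)
edge 0: (0.5,2.5)→(16,0.5)  cross = 0.5·0.5 − 16·2.5 = -39.7500; (r_i+r_j)·cross = 16.5·-39.7500 = -655.8750
edge 1: (16,0.5)→(19,13)  cross = 16·13 − 19·0.5 = 198.5000; (r_i+r_j)·cross = 35·198.5000 = 6947.5000
edge 2: (19,13)→(16,37)  cross = 19·37 − 16·13 = 495.0000; (r_i+r_j)·cross = 35·495.0000 = 17325.0000
edge 3: (16,37)→(7,34.5)  cross = 16·34.5 − 7·37 = 293.0000; (r_i+r_j)·cross = 23·293.0000 = 6739.0000
edge 4: (7,34.5)→(0.5,2.5)  cross = 7·2.5 − 0.5·34.5 = 0.2500; (r_i+r_j)·cross = 7.5·0.2500 = 1.8750
Σcross = 947.0000 → A = |Σcross|/2 = 473.5000 mm²
Σ(r_i+r_j)·cross = 30357.5000 → first moment M = |Σ|/6 = 5059.5833
R_c = M/A = 5059.5833/473.5000 = 10.6855 mm
θ = 61° = 1.064651 rad
V = θ·R_c·A = 1.064651·10.6855·473.5000 = 5386.690 mm³

Volume = 5386.690 mm³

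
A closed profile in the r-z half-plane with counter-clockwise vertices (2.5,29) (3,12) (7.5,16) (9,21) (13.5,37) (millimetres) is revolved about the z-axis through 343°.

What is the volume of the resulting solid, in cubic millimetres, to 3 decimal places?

Volume = 5353.908 mm³

Profile (r,z), 5 vertices: (2.5,29) (3,12) (7.5,16) (9,21) (13.5,37)
edge 0: (2.5,29)→(3,12)  cross = 2.5·12 − 3·29 = -57.0000; (r_i+r_j)·cross = 5.5·-57.0000 = -313.5000
edge 1: (3,12)→(7.5,16)  cross = 3·16 − 7.5·12 = -42.0000; (r_i+r_j)·cross = 10.5·-42.0000 = -441.0000
edge 2: (7.5,16)→(9,21)  cross = 7.5·21 − 9·16 = 13.5000; (r_i+r_j)·cross = 16.5·13.5000 = 222.7500
edge 3: (9,21)→(13.5,37)  cross = 9·37 − 13.5·21 = 49.5000; (r_i+r_j)·cross = 22.5·49.5000 = 1113.7500
edge 4: (13.5,37)→(2.5,29)  cross = 13.5·29 − 2.5·37 = 299.0000; (r_i+r_j)·cross = 16·299.0000 = 4784.0000
Σcross = 263.0000 → A = |Σcross|/2 = 131.5000 mm²
Σ(r_i+r_j)·cross = 5366.0000 → first moment M = |Σ|/6 = 894.3333
R_c = M/A = 894.3333/131.5000 = 6.8010 mm
θ = 343° = 5.986479 rad
V = θ·R_c·A = 5.986479·6.8010·131.5000 = 5353.908 mm³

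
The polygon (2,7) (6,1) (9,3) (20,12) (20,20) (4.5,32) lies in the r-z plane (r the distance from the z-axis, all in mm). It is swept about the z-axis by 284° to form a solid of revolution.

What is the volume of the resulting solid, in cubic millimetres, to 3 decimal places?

Volume = 17241.796 mm³

Profile (r,z), 6 vertices: (2,7) (6,1) (9,3) (20,12) (20,20) (4.5,32)
edge 0: (2,7)→(6,1)  cross = 2·1 − 6·7 = -40.0000; (r_i+r_j)·cross = 8·-40.0000 = -320.0000
edge 1: (6,1)→(9,3)  cross = 6·3 − 9·1 = 9.0000; (r_i+r_j)·cross = 15·9.0000 = 135.0000
edge 2: (9,3)→(20,12)  cross = 9·12 − 20·3 = 48.0000; (r_i+r_j)·cross = 29·48.0000 = 1392.0000
edge 3: (20,12)→(20,20)  cross = 20·20 − 20·12 = 160.0000; (r_i+r_j)·cross = 40·160.0000 = 6400.0000
edge 4: (20,20)→(4.5,32)  cross = 20·32 − 4.5·20 = 550.0000; (r_i+r_j)·cross = 24.5·550.0000 = 13475.0000
edge 5: (4.5,32)→(2,7)  cross = 4.5·7 − 2·32 = -32.5000; (r_i+r_j)·cross = 6.5·-32.5000 = -211.2500
Σcross = 694.5000 → A = |Σcross|/2 = 347.2500 mm²
Σ(r_i+r_j)·cross = 20870.7500 → first moment M = |Σ|/6 = 3478.4583
R_c = M/A = 3478.4583/347.2500 = 10.0172 mm
θ = 284° = 4.956735 rad
V = θ·R_c·A = 4.956735·10.0172·347.2500 = 17241.796 mm³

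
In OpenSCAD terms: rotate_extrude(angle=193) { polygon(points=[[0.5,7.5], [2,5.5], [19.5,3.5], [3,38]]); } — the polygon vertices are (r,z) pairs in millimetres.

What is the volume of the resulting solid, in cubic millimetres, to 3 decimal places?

Volume = 8007.171 mm³

Profile (r,z), 4 vertices: (0.5,7.5) (2,5.5) (19.5,3.5) (3,38)
edge 0: (0.5,7.5)→(2,5.5)  cross = 0.5·5.5 − 2·7.5 = -12.2500; (r_i+r_j)·cross = 2.5·-12.2500 = -30.6250
edge 1: (2,5.5)→(19.5,3.5)  cross = 2·3.5 − 19.5·5.5 = -100.2500; (r_i+r_j)·cross = 21.5·-100.2500 = -2155.3750
edge 2: (19.5,3.5)→(3,38)  cross = 19.5·38 − 3·3.5 = 730.5000; (r_i+r_j)·cross = 22.5·730.5000 = 16436.2500
edge 3: (3,38)→(0.5,7.5)  cross = 3·7.5 − 0.5·38 = 3.5000; (r_i+r_j)·cross = 3.5·3.5000 = 12.2500
Σcross = 621.5000 → A = |Σcross|/2 = 310.7500 mm²
Σ(r_i+r_j)·cross = 14262.5000 → first moment M = |Σ|/6 = 2377.0833
R_c = M/A = 2377.0833/310.7500 = 7.6495 mm
θ = 193° = 3.368485 rad
V = θ·R_c·A = 3.368485·7.6495·310.7500 = 8007.171 mm³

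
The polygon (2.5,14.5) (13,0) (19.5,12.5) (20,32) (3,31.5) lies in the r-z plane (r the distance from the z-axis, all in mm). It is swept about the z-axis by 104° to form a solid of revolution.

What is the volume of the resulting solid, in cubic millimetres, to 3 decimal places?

Volume = 8839.933 mm³

Profile (r,z), 5 vertices: (2.5,14.5) (13,0) (19.5,12.5) (20,32) (3,31.5)
edge 0: (2.5,14.5)→(13,0)  cross = 2.5·0 − 13·14.5 = -188.5000; (r_i+r_j)·cross = 15.5·-188.5000 = -2921.7500
edge 1: (13,0)→(19.5,12.5)  cross = 13·12.5 − 19.5·0 = 162.5000; (r_i+r_j)·cross = 32.5·162.5000 = 5281.2500
edge 2: (19.5,12.5)→(20,32)  cross = 19.5·32 − 20·12.5 = 374.0000; (r_i+r_j)·cross = 39.5·374.0000 = 14773.0000
edge 3: (20,32)→(3,31.5)  cross = 20·31.5 − 3·32 = 534.0000; (r_i+r_j)·cross = 23·534.0000 = 12282.0000
edge 4: (3,31.5)→(2.5,14.5)  cross = 3·14.5 − 2.5·31.5 = -35.2500; (r_i+r_j)·cross = 5.5·-35.2500 = -193.8750
Σcross = 846.7500 → A = |Σcross|/2 = 423.3750 mm²
Σ(r_i+r_j)·cross = 29220.6250 → first moment M = |Σ|/6 = 4870.1042
R_c = M/A = 4870.1042/423.3750 = 11.5031 mm
θ = 104° = 1.815142 rad
V = θ·R_c·A = 1.815142·11.5031·423.3750 = 8839.933 mm³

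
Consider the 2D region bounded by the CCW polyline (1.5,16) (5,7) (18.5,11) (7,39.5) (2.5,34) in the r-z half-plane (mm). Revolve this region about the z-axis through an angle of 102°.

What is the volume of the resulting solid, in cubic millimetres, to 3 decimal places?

Volume = 4672.229 mm³

Profile (r,z), 5 vertices: (1.5,16) (5,7) (18.5,11) (7,39.5) (2.5,34)
edge 0: (1.5,16)→(5,7)  cross = 1.5·7 − 5·16 = -69.5000; (r_i+r_j)·cross = 6.5·-69.5000 = -451.7500
edge 1: (5,7)→(18.5,11)  cross = 5·11 − 18.5·7 = -74.5000; (r_i+r_j)·cross = 23.5·-74.5000 = -1750.7500
edge 2: (18.5,11)→(7,39.5)  cross = 18.5·39.5 − 7·11 = 653.7500; (r_i+r_j)·cross = 25.5·653.7500 = 16670.6250
edge 3: (7,39.5)→(2.5,34)  cross = 7·34 − 2.5·39.5 = 139.2500; (r_i+r_j)·cross = 9.5·139.2500 = 1322.8750
edge 4: (2.5,34)→(1.5,16)  cross = 2.5·16 − 1.5·34 = -11.0000; (r_i+r_j)·cross = 4·-11.0000 = -44.0000
Σcross = 638.0000 → A = |Σcross|/2 = 319.0000 mm²
Σ(r_i+r_j)·cross = 15747.0000 → first moment M = |Σ|/6 = 2624.5000
R_c = M/A = 2624.5000/319.0000 = 8.2273 mm
θ = 102° = 1.780236 rad
V = θ·R_c·A = 1.780236·8.2273·319.0000 = 4672.229 mm³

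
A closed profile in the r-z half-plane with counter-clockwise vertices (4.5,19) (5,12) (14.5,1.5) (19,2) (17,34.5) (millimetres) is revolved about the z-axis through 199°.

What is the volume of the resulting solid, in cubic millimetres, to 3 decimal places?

Volume = 12944.129 mm³

Profile (r,z), 5 vertices: (4.5,19) (5,12) (14.5,1.5) (19,2) (17,34.5)
edge 0: (4.5,19)→(5,12)  cross = 4.5·12 − 5·19 = -41.0000; (r_i+r_j)·cross = 9.5·-41.0000 = -389.5000
edge 1: (5,12)→(14.5,1.5)  cross = 5·1.5 − 14.5·12 = -166.5000; (r_i+r_j)·cross = 19.5·-166.5000 = -3246.7500
edge 2: (14.5,1.5)→(19,2)  cross = 14.5·2 − 19·1.5 = 0.5000; (r_i+r_j)·cross = 33.5·0.5000 = 16.7500
edge 3: (19,2)→(17,34.5)  cross = 19·34.5 − 17·2 = 621.5000; (r_i+r_j)·cross = 36·621.5000 = 22374.0000
edge 4: (17,34.5)→(4.5,19)  cross = 17·19 − 4.5·34.5 = 167.7500; (r_i+r_j)·cross = 21.5·167.7500 = 3606.6250
Σcross = 582.2500 → A = |Σcross|/2 = 291.1250 mm²
Σ(r_i+r_j)·cross = 22361.1250 → first moment M = |Σ|/6 = 3726.8542
R_c = M/A = 3726.8542/291.1250 = 12.8016 mm
θ = 199° = 3.473205 rad
V = θ·R_c·A = 3.473205·12.8016·291.1250 = 12944.129 mm³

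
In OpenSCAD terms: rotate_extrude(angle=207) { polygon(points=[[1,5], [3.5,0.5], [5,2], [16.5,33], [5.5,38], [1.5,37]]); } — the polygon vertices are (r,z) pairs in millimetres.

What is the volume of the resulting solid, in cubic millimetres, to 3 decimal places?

Profile (r,z), 6 vertices: (1,5) (3.5,0.5) (5,2) (16.5,33) (5.5,38) (1.5,37)
edge 0: (1,5)→(3.5,0.5)  cross = 1·0.5 − 3.5·5 = -17.0000; (r_i+r_j)·cross = 4.5·-17.0000 = -76.5000
edge 1: (3.5,0.5)→(5,2)  cross = 3.5·2 − 5·0.5 = 4.5000; (r_i+r_j)·cross = 8.5·4.5000 = 38.2500
edge 2: (5,2)→(16.5,33)  cross = 5·33 − 16.5·2 = 132.0000; (r_i+r_j)·cross = 21.5·132.0000 = 2838.0000
edge 3: (16.5,33)→(5.5,38)  cross = 16.5·38 − 5.5·33 = 445.5000; (r_i+r_j)·cross = 22·445.5000 = 9801.0000
edge 4: (5.5,38)→(1.5,37)  cross = 5.5·37 − 1.5·38 = 146.5000; (r_i+r_j)·cross = 7·146.5000 = 1025.5000
edge 5: (1.5,37)→(1,5)  cross = 1.5·5 − 1·37 = -29.5000; (r_i+r_j)·cross = 2.5·-29.5000 = -73.7500
Σcross = 682.0000 → A = |Σcross|/2 = 341.0000 mm²
Σ(r_i+r_j)·cross = 13552.5000 → first moment M = |Σ|/6 = 2258.7500
R_c = M/A = 2258.7500/341.0000 = 6.6239 mm
θ = 207° = 3.612832 rad
V = θ·R_c·A = 3.612832·6.6239·341.0000 = 8160.483 mm³

Volume = 8160.483 mm³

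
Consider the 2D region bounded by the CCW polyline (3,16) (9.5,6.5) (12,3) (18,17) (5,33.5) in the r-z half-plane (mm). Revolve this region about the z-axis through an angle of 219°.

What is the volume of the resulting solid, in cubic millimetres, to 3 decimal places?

Profile (r,z), 5 vertices: (3,16) (9.5,6.5) (12,3) (18,17) (5,33.5)
edge 0: (3,16)→(9.5,6.5)  cross = 3·6.5 − 9.5·16 = -132.5000; (r_i+r_j)·cross = 12.5·-132.5000 = -1656.2500
edge 1: (9.5,6.5)→(12,3)  cross = 9.5·3 − 12·6.5 = -49.5000; (r_i+r_j)·cross = 21.5·-49.5000 = -1064.2500
edge 2: (12,3)→(18,17)  cross = 12·17 − 18·3 = 150.0000; (r_i+r_j)·cross = 30·150.0000 = 4500.0000
edge 3: (18,17)→(5,33.5)  cross = 18·33.5 − 5·17 = 518.0000; (r_i+r_j)·cross = 23·518.0000 = 11914.0000
edge 4: (5,33.5)→(3,16)  cross = 5·16 − 3·33.5 = -20.5000; (r_i+r_j)·cross = 8·-20.5000 = -164.0000
Σcross = 465.5000 → A = |Σcross|/2 = 232.7500 mm²
Σ(r_i+r_j)·cross = 13529.5000 → first moment M = |Σ|/6 = 2254.9167
R_c = M/A = 2254.9167/232.7500 = 9.6881 mm
θ = 219° = 3.822271 rad
V = θ·R_c·A = 3.822271·9.6881·232.7500 = 8618.903 mm³

Volume = 8618.903 mm³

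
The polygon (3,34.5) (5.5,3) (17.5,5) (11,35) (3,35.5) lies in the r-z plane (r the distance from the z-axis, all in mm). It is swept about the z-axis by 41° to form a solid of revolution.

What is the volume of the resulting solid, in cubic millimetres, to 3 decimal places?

Volume = 2117.699 mm³

Profile (r,z), 5 vertices: (3,34.5) (5.5,3) (17.5,5) (11,35) (3,35.5)
edge 0: (3,34.5)→(5.5,3)  cross = 3·3 − 5.5·34.5 = -180.7500; (r_i+r_j)·cross = 8.5·-180.7500 = -1536.3750
edge 1: (5.5,3)→(17.5,5)  cross = 5.5·5 − 17.5·3 = -25.0000; (r_i+r_j)·cross = 23·-25.0000 = -575.0000
edge 2: (17.5,5)→(11,35)  cross = 17.5·35 − 11·5 = 557.5000; (r_i+r_j)·cross = 28.5·557.5000 = 15888.7500
edge 3: (11,35)→(3,35.5)  cross = 11·35.5 − 3·35 = 285.5000; (r_i+r_j)·cross = 14·285.5000 = 3997.0000
edge 4: (3,35.5)→(3,34.5)  cross = 3·34.5 − 3·35.5 = -3.0000; (r_i+r_j)·cross = 6·-3.0000 = -18.0000
Σcross = 634.2500 → A = |Σcross|/2 = 317.1250 mm²
Σ(r_i+r_j)·cross = 17756.3750 → first moment M = |Σ|/6 = 2959.3958
R_c = M/A = 2959.3958/317.1250 = 9.3320 mm
θ = 41° = 0.715585 rad
V = θ·R_c·A = 0.715585·9.3320·317.1250 = 2117.699 mm³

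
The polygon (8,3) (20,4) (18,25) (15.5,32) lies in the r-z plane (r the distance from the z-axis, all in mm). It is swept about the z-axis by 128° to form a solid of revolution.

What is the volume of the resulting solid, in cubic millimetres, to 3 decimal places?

Volume = 6281.882 mm³

Profile (r,z), 4 vertices: (8,3) (20,4) (18,25) (15.5,32)
edge 0: (8,3)→(20,4)  cross = 8·4 − 20·3 = -28.0000; (r_i+r_j)·cross = 28·-28.0000 = -784.0000
edge 1: (20,4)→(18,25)  cross = 20·25 − 18·4 = 428.0000; (r_i+r_j)·cross = 38·428.0000 = 16264.0000
edge 2: (18,25)→(15.5,32)  cross = 18·32 − 15.5·25 = 188.5000; (r_i+r_j)·cross = 33.5·188.5000 = 6314.7500
edge 3: (15.5,32)→(8,3)  cross = 15.5·3 − 8·32 = -209.5000; (r_i+r_j)·cross = 23.5·-209.5000 = -4923.2500
Σcross = 379.0000 → A = |Σcross|/2 = 189.5000 mm²
Σ(r_i+r_j)·cross = 16871.5000 → first moment M = |Σ|/6 = 2811.9167
R_c = M/A = 2811.9167/189.5000 = 14.8386 mm
θ = 128° = 2.234021 rad
V = θ·R_c·A = 2.234021·14.8386·189.5000 = 6281.882 mm³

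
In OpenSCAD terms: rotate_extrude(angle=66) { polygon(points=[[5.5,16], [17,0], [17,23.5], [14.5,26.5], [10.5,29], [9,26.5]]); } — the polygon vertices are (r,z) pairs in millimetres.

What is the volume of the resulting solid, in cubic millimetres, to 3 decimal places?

Profile (r,z), 6 vertices: (5.5,16) (17,0) (17,23.5) (14.5,26.5) (10.5,29) (9,26.5)
edge 0: (5.5,16)→(17,0)  cross = 5.5·0 − 17·16 = -272.0000; (r_i+r_j)·cross = 22.5·-272.0000 = -6120.0000
edge 1: (17,0)→(17,23.5)  cross = 17·23.5 − 17·0 = 399.5000; (r_i+r_j)·cross = 34·399.5000 = 13583.0000
edge 2: (17,23.5)→(14.5,26.5)  cross = 17·26.5 − 14.5·23.5 = 109.7500; (r_i+r_j)·cross = 31.5·109.7500 = 3457.1250
edge 3: (14.5,26.5)→(10.5,29)  cross = 14.5·29 − 10.5·26.5 = 142.2500; (r_i+r_j)·cross = 25·142.2500 = 3556.2500
edge 4: (10.5,29)→(9,26.5)  cross = 10.5·26.5 − 9·29 = 17.2500; (r_i+r_j)·cross = 19.5·17.2500 = 336.3750
edge 5: (9,26.5)→(5.5,16)  cross = 9·16 − 5.5·26.5 = -1.7500; (r_i+r_j)·cross = 14.5·-1.7500 = -25.3750
Σcross = 395.0000 → A = |Σcross|/2 = 197.5000 mm²
Σ(r_i+r_j)·cross = 14787.3750 → first moment M = |Σ|/6 = 2464.5625
R_c = M/A = 2464.5625/197.5000 = 12.4788 mm
θ = 66° = 1.151917 rad
V = θ·R_c·A = 1.151917·12.4788·197.5000 = 2838.972 mm³

Volume = 2838.972 mm³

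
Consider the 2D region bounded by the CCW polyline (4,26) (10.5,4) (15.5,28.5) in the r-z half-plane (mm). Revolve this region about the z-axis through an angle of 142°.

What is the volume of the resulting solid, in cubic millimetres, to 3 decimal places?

Profile (r,z), 3 vertices: (4,26) (10.5,4) (15.5,28.5)
edge 0: (4,26)→(10.5,4)  cross = 4·4 − 10.5·26 = -257.0000; (r_i+r_j)·cross = 14.5·-257.0000 = -3726.5000
edge 1: (10.5,4)→(15.5,28.5)  cross = 10.5·28.5 − 15.5·4 = 237.2500; (r_i+r_j)·cross = 26·237.2500 = 6168.5000
edge 2: (15.5,28.5)→(4,26)  cross = 15.5·26 − 4·28.5 = 289.0000; (r_i+r_j)·cross = 19.5·289.0000 = 5635.5000
Σcross = 269.2500 → A = |Σcross|/2 = 134.6250 mm²
Σ(r_i+r_j)·cross = 8077.5000 → first moment M = |Σ|/6 = 1346.2500
R_c = M/A = 1346.2500/134.6250 = 10.0000 mm
θ = 142° = 2.478368 rad
V = θ·R_c·A = 2.478368·10.0000·134.6250 = 3336.502 mm³

Volume = 3336.502 mm³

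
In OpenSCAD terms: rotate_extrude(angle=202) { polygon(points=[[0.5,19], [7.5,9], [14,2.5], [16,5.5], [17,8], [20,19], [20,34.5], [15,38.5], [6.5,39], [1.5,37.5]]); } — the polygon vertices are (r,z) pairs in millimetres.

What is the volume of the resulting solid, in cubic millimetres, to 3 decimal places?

Volume = 20451.656 mm³

Profile (r,z), 10 vertices: (0.5,19) (7.5,9) (14,2.5) (16,5.5) (17,8) (20,19) (20,34.5) (15,38.5) (6.5,39) (1.5,37.5)
edge 0: (0.5,19)→(7.5,9)  cross = 0.5·9 − 7.5·19 = -138.0000; (r_i+r_j)·cross = 8·-138.0000 = -1104.0000
edge 1: (7.5,9)→(14,2.5)  cross = 7.5·2.5 − 14·9 = -107.2500; (r_i+r_j)·cross = 21.5·-107.2500 = -2305.8750
edge 2: (14,2.5)→(16,5.5)  cross = 14·5.5 − 16·2.5 = 37.0000; (r_i+r_j)·cross = 30·37.0000 = 1110.0000
edge 3: (16,5.5)→(17,8)  cross = 16·8 − 17·5.5 = 34.5000; (r_i+r_j)·cross = 33·34.5000 = 1138.5000
edge 4: (17,8)→(20,19)  cross = 17·19 − 20·8 = 163.0000; (r_i+r_j)·cross = 37·163.0000 = 6031.0000
edge 5: (20,19)→(20,34.5)  cross = 20·34.5 − 20·19 = 310.0000; (r_i+r_j)·cross = 40·310.0000 = 12400.0000
edge 6: (20,34.5)→(15,38.5)  cross = 20·38.5 − 15·34.5 = 252.5000; (r_i+r_j)·cross = 35·252.5000 = 8837.5000
edge 7: (15,38.5)→(6.5,39)  cross = 15·39 − 6.5·38.5 = 334.7500; (r_i+r_j)·cross = 21.5·334.7500 = 7197.1250
edge 8: (6.5,39)→(1.5,37.5)  cross = 6.5·37.5 − 1.5·39 = 185.2500; (r_i+r_j)·cross = 8·185.2500 = 1482.0000
edge 9: (1.5,37.5)→(0.5,19)  cross = 1.5·19 − 0.5·37.5 = 9.7500; (r_i+r_j)·cross = 2·9.7500 = 19.5000
Σcross = 1081.5000 → A = |Σcross|/2 = 540.7500 mm²
Σ(r_i+r_j)·cross = 34805.7500 → first moment M = |Σ|/6 = 5800.9583
R_c = M/A = 5800.9583/540.7500 = 10.7276 mm
θ = 202° = 3.525565 rad
V = θ·R_c·A = 3.525565·10.7276·540.7500 = 20451.656 mm³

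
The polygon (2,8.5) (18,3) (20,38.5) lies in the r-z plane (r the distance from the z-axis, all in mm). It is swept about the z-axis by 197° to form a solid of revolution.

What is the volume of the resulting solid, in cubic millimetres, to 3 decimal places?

Volume = 13271.833 mm³

Profile (r,z), 3 vertices: (2,8.5) (18,3) (20,38.5)
edge 0: (2,8.5)→(18,3)  cross = 2·3 − 18·8.5 = -147.0000; (r_i+r_j)·cross = 20·-147.0000 = -2940.0000
edge 1: (18,3)→(20,38.5)  cross = 18·38.5 − 20·3 = 633.0000; (r_i+r_j)·cross = 38·633.0000 = 24054.0000
edge 2: (20,38.5)→(2,8.5)  cross = 20·8.5 − 2·38.5 = 93.0000; (r_i+r_j)·cross = 22·93.0000 = 2046.0000
Σcross = 579.0000 → A = |Σcross|/2 = 289.5000 mm²
Σ(r_i+r_j)·cross = 23160.0000 → first moment M = |Σ|/6 = 3860.0000
R_c = M/A = 3860.0000/289.5000 = 13.3333 mm
θ = 197° = 3.438299 rad
V = θ·R_c·A = 3.438299·13.3333·289.5000 = 13271.833 mm³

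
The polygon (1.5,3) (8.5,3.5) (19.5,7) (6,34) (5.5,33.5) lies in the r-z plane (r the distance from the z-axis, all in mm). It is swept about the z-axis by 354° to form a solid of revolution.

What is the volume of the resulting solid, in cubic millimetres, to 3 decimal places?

Volume = 15768.216 mm³

Profile (r,z), 5 vertices: (1.5,3) (8.5,3.5) (19.5,7) (6,34) (5.5,33.5)
edge 0: (1.5,3)→(8.5,3.5)  cross = 1.5·3.5 − 8.5·3 = -20.2500; (r_i+r_j)·cross = 10·-20.2500 = -202.5000
edge 1: (8.5,3.5)→(19.5,7)  cross = 8.5·7 − 19.5·3.5 = -8.7500; (r_i+r_j)·cross = 28·-8.7500 = -245.0000
edge 2: (19.5,7)→(6,34)  cross = 19.5·34 − 6·7 = 621.0000; (r_i+r_j)·cross = 25.5·621.0000 = 15835.5000
edge 3: (6,34)→(5.5,33.5)  cross = 6·33.5 − 5.5·34 = 14.0000; (r_i+r_j)·cross = 11.5·14.0000 = 161.0000
edge 4: (5.5,33.5)→(1.5,3)  cross = 5.5·3 − 1.5·33.5 = -33.7500; (r_i+r_j)·cross = 7·-33.7500 = -236.2500
Σcross = 572.2500 → A = |Σcross|/2 = 286.1250 mm²
Σ(r_i+r_j)·cross = 15312.7500 → first moment M = |Σ|/6 = 2552.1250
R_c = M/A = 2552.1250/286.1250 = 8.9196 mm
θ = 354° = 6.178466 rad
V = θ·R_c·A = 6.178466·8.9196·286.1250 = 15768.216 mm³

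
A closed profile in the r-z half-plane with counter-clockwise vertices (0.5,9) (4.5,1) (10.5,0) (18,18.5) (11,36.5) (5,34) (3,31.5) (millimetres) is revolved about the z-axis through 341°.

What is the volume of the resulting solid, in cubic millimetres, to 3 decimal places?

Volume = 21700.922 mm³

Profile (r,z), 7 vertices: (0.5,9) (4.5,1) (10.5,0) (18,18.5) (11,36.5) (5,34) (3,31.5)
edge 0: (0.5,9)→(4.5,1)  cross = 0.5·1 − 4.5·9 = -40.0000; (r_i+r_j)·cross = 5·-40.0000 = -200.0000
edge 1: (4.5,1)→(10.5,0)  cross = 4.5·0 − 10.5·1 = -10.5000; (r_i+r_j)·cross = 15·-10.5000 = -157.5000
edge 2: (10.5,0)→(18,18.5)  cross = 10.5·18.5 − 18·0 = 194.2500; (r_i+r_j)·cross = 28.5·194.2500 = 5536.1250
edge 3: (18,18.5)→(11,36.5)  cross = 18·36.5 − 11·18.5 = 453.5000; (r_i+r_j)·cross = 29·453.5000 = 13151.5000
edge 4: (11,36.5)→(5,34)  cross = 11·34 − 5·36.5 = 191.5000; (r_i+r_j)·cross = 16·191.5000 = 3064.0000
edge 5: (5,34)→(3,31.5)  cross = 5·31.5 − 3·34 = 55.5000; (r_i+r_j)·cross = 8·55.5000 = 444.0000
edge 6: (3,31.5)→(0.5,9)  cross = 3·9 − 0.5·31.5 = 11.2500; (r_i+r_j)·cross = 3.5·11.2500 = 39.3750
Σcross = 855.5000 → A = |Σcross|/2 = 427.7500 mm²
Σ(r_i+r_j)·cross = 21877.5000 → first moment M = |Σ|/6 = 3646.2500
R_c = M/A = 3646.2500/427.7500 = 8.5243 mm
θ = 341° = 5.951573 rad
V = θ·R_c·A = 5.951573·8.5243·427.7500 = 21700.922 mm³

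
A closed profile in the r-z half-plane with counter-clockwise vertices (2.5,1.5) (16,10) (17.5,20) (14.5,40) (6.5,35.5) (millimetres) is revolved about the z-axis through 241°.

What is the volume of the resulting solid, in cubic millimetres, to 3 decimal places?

Volume = 15867.878 mm³

Profile (r,z), 5 vertices: (2.5,1.5) (16,10) (17.5,20) (14.5,40) (6.5,35.5)
edge 0: (2.5,1.5)→(16,10)  cross = 2.5·10 − 16·1.5 = 1.0000; (r_i+r_j)·cross = 18.5·1.0000 = 18.5000
edge 1: (16,10)→(17.5,20)  cross = 16·20 − 17.5·10 = 145.0000; (r_i+r_j)·cross = 33.5·145.0000 = 4857.5000
edge 2: (17.5,20)→(14.5,40)  cross = 17.5·40 − 14.5·20 = 410.0000; (r_i+r_j)·cross = 32·410.0000 = 13120.0000
edge 3: (14.5,40)→(6.5,35.5)  cross = 14.5·35.5 − 6.5·40 = 254.7500; (r_i+r_j)·cross = 21·254.7500 = 5349.7500
edge 4: (6.5,35.5)→(2.5,1.5)  cross = 6.5·1.5 − 2.5·35.5 = -79.0000; (r_i+r_j)·cross = 9·-79.0000 = -711.0000
Σcross = 731.7500 → A = |Σcross|/2 = 365.8750 mm²
Σ(r_i+r_j)·cross = 22634.7500 → first moment M = |Σ|/6 = 3772.4583
R_c = M/A = 3772.4583/365.8750 = 10.3108 mm
θ = 241° = 4.206243 rad
V = θ·R_c·A = 4.206243·10.3108·365.8750 = 15867.878 mm³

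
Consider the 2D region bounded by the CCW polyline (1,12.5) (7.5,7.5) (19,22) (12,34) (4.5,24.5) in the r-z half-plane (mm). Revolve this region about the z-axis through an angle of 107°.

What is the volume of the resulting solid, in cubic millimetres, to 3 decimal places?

Profile (r,z), 5 vertices: (1,12.5) (7.5,7.5) (19,22) (12,34) (4.5,24.5)
edge 0: (1,12.5)→(7.5,7.5)  cross = 1·7.5 − 7.5·12.5 = -86.2500; (r_i+r_j)·cross = 8.5·-86.2500 = -733.1250
edge 1: (7.5,7.5)→(19,22)  cross = 7.5·22 − 19·7.5 = 22.5000; (r_i+r_j)·cross = 26.5·22.5000 = 596.2500
edge 2: (19,22)→(12,34)  cross = 19·34 − 12·22 = 382.0000; (r_i+r_j)·cross = 31·382.0000 = 11842.0000
edge 3: (12,34)→(4.5,24.5)  cross = 12·24.5 − 4.5·34 = 141.0000; (r_i+r_j)·cross = 16.5·141.0000 = 2326.5000
edge 4: (4.5,24.5)→(1,12.5)  cross = 4.5·12.5 − 1·24.5 = 31.7500; (r_i+r_j)·cross = 5.5·31.7500 = 174.6250
Σcross = 491.0000 → A = |Σcross|/2 = 245.5000 mm²
Σ(r_i+r_j)·cross = 14206.2500 → first moment M = |Σ|/6 = 2367.7083
R_c = M/A = 2367.7083/245.5000 = 9.6444 mm
θ = 107° = 1.867502 rad
V = θ·R_c·A = 1.867502·9.6444·245.5000 = 4421.701 mm³

Volume = 4421.701 mm³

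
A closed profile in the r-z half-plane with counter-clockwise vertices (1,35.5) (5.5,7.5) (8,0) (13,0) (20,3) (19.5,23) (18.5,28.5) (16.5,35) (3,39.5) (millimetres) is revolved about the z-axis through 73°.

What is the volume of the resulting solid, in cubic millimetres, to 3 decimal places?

Volume = 7899.095 mm³

Profile (r,z), 9 vertices: (1,35.5) (5.5,7.5) (8,0) (13,0) (20,3) (19.5,23) (18.5,28.5) (16.5,35) (3,39.5)
edge 0: (1,35.5)→(5.5,7.5)  cross = 1·7.5 − 5.5·35.5 = -187.7500; (r_i+r_j)·cross = 6.5·-187.7500 = -1220.3750
edge 1: (5.5,7.5)→(8,0)  cross = 5.5·0 − 8·7.5 = -60.0000; (r_i+r_j)·cross = 13.5·-60.0000 = -810.0000
edge 2: (8,0)→(13,0)  cross = 8·0 − 13·0 = 0.0000; (r_i+r_j)·cross = 21·0.0000 = 0.0000
edge 3: (13,0)→(20,3)  cross = 13·3 − 20·0 = 39.0000; (r_i+r_j)·cross = 33·39.0000 = 1287.0000
edge 4: (20,3)→(19.5,23)  cross = 20·23 − 19.5·3 = 401.5000; (r_i+r_j)·cross = 39.5·401.5000 = 15859.2500
edge 5: (19.5,23)→(18.5,28.5)  cross = 19.5·28.5 − 18.5·23 = 130.2500; (r_i+r_j)·cross = 38·130.2500 = 4949.5000
edge 6: (18.5,28.5)→(16.5,35)  cross = 18.5·35 − 16.5·28.5 = 177.2500; (r_i+r_j)·cross = 35·177.2500 = 6203.7500
edge 7: (16.5,35)→(3,39.5)  cross = 16.5·39.5 − 3·35 = 546.7500; (r_i+r_j)·cross = 19.5·546.7500 = 10661.6250
edge 8: (3,39.5)→(1,35.5)  cross = 3·35.5 − 1·39.5 = 67.0000; (r_i+r_j)·cross = 4·67.0000 = 268.0000
Σcross = 1114.0000 → A = |Σcross|/2 = 557.0000 mm²
Σ(r_i+r_j)·cross = 37198.7500 → first moment M = |Σ|/6 = 6199.7917
R_c = M/A = 6199.7917/557.0000 = 11.1307 mm
θ = 73° = 1.274090 rad
V = θ·R_c·A = 1.274090·11.1307·557.0000 = 7899.095 mm³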